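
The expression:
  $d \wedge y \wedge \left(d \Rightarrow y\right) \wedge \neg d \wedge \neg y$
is never true.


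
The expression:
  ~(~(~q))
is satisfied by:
  {q: False}


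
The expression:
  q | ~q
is always true.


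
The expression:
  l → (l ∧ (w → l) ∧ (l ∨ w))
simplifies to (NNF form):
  True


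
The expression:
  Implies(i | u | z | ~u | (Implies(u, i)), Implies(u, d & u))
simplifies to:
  d | ~u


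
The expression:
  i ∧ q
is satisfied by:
  {i: True, q: True}


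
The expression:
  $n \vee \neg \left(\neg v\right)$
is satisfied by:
  {n: True, v: True}
  {n: True, v: False}
  {v: True, n: False}


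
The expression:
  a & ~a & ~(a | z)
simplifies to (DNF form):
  False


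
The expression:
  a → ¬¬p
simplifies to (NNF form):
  p ∨ ¬a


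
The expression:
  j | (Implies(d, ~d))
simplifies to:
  j | ~d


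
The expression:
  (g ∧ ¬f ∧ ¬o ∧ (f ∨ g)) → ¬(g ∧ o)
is always true.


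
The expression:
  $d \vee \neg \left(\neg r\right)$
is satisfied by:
  {r: True, d: True}
  {r: True, d: False}
  {d: True, r: False}


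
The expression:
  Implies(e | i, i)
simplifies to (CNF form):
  i | ~e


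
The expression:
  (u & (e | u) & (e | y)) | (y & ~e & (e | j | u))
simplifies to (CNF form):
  (e | y) & (j | u) & (u | ~e)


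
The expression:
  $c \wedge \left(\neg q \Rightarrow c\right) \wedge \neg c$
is never true.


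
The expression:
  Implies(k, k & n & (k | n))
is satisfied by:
  {n: True, k: False}
  {k: False, n: False}
  {k: True, n: True}


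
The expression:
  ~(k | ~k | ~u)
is never true.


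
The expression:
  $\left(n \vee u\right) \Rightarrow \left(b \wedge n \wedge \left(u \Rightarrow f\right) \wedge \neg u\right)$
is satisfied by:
  {b: True, u: False, n: False}
  {u: False, n: False, b: False}
  {b: True, n: True, u: False}


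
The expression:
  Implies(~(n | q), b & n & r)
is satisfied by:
  {n: True, q: True}
  {n: True, q: False}
  {q: True, n: False}


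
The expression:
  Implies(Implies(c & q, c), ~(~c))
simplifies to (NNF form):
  c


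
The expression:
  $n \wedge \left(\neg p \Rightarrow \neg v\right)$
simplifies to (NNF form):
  $n \wedge \left(p \vee \neg v\right)$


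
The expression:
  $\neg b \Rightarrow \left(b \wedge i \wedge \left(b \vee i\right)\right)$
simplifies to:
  $b$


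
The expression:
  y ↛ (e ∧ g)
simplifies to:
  y ∧ (¬e ∨ ¬g)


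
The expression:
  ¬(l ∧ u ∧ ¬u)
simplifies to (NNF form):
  True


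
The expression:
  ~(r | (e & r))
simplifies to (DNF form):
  ~r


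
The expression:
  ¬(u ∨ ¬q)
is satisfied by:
  {q: True, u: False}


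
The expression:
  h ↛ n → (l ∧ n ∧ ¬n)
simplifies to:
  n ∨ ¬h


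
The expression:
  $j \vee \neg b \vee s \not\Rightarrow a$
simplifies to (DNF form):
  $j \vee \left(s \wedge \neg a\right) \vee \neg b$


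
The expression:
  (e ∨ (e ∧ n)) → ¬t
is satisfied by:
  {e: False, t: False}
  {t: True, e: False}
  {e: True, t: False}


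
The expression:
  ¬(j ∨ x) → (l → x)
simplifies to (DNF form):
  j ∨ x ∨ ¬l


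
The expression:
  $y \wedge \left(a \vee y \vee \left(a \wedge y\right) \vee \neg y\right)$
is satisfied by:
  {y: True}


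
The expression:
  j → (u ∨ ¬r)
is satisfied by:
  {u: True, r: False, j: False}
  {u: False, r: False, j: False}
  {j: True, u: True, r: False}
  {j: True, u: False, r: False}
  {r: True, u: True, j: False}
  {r: True, u: False, j: False}
  {r: True, j: True, u: True}


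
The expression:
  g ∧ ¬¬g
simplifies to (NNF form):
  g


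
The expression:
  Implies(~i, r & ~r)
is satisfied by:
  {i: True}


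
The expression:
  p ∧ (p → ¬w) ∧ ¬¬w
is never true.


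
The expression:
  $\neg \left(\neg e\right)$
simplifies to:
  $e$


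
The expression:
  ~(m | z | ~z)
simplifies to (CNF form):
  False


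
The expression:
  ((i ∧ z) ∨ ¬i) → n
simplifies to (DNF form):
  n ∨ (i ∧ ¬z)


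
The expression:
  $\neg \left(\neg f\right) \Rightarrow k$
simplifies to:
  $k \vee \neg f$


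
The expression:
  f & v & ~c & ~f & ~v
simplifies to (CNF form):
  False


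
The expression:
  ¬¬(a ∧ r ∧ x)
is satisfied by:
  {r: True, a: True, x: True}


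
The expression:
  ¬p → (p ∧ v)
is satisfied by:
  {p: True}


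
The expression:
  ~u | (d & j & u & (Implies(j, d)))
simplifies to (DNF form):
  ~u | (d & j)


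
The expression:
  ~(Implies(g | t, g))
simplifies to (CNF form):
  t & ~g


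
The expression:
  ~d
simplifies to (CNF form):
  ~d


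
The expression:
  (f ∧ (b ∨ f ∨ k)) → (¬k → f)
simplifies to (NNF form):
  True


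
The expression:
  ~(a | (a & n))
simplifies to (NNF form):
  ~a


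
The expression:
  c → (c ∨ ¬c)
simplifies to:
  True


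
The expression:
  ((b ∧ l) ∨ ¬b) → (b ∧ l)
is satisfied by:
  {b: True}


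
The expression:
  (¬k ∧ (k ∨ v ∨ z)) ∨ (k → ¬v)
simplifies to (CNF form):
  ¬k ∨ ¬v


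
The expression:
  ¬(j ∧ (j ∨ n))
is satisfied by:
  {j: False}


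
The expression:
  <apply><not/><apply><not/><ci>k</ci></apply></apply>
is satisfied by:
  {k: True}


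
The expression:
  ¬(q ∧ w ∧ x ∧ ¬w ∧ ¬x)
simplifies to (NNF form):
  True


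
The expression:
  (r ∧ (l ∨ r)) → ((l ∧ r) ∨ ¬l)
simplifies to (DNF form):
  True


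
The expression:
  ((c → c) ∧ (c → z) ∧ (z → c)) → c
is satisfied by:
  {z: True, c: True}
  {z: True, c: False}
  {c: True, z: False}


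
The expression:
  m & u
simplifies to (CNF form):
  m & u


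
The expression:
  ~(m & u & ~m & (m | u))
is always true.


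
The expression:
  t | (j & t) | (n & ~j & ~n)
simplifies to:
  t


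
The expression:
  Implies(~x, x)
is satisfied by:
  {x: True}


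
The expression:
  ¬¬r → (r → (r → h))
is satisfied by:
  {h: True, r: False}
  {r: False, h: False}
  {r: True, h: True}


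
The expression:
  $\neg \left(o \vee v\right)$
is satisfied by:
  {v: False, o: False}


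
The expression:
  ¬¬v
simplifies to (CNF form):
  v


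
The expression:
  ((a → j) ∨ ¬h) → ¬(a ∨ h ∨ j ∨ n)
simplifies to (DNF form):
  (a ∧ h ∧ ¬j) ∨ (a ∧ ¬a ∧ ¬j) ∨ (a ∧ h ∧ ¬h ∧ ¬j) ∨ (a ∧ h ∧ ¬j ∧ ¬n) ∨ (a ∧ ¬a ∧ ¬h ∧ ¬j) ∨ (a ∧ ¬a ∧ ¬j ∧ ¬n) ∨ (h ∧ ¬h ∧ ¬j ∧ ¬n) ∨ (¬a ∧ ¬h ∧ ¬j ∧ ¬n)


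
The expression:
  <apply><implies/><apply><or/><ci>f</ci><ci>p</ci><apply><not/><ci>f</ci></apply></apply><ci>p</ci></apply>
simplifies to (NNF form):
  <ci>p</ci>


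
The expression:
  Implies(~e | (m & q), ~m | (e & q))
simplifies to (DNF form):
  e | ~m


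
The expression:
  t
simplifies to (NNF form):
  t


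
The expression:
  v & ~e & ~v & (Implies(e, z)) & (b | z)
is never true.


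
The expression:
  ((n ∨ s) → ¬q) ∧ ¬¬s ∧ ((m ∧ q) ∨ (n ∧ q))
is never true.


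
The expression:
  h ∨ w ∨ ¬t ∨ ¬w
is always true.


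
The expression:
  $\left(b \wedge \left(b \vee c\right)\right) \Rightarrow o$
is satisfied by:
  {o: True, b: False}
  {b: False, o: False}
  {b: True, o: True}


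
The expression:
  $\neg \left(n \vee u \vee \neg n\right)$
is never true.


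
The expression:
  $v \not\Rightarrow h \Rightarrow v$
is always true.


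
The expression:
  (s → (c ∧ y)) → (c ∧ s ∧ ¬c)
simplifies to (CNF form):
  s ∧ (¬c ∨ ¬y)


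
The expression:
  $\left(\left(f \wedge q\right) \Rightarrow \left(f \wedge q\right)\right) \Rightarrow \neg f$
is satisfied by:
  {f: False}


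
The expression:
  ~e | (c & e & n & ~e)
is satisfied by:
  {e: False}


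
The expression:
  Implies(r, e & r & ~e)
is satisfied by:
  {r: False}


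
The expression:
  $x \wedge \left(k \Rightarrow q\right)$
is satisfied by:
  {q: True, x: True, k: False}
  {x: True, k: False, q: False}
  {q: True, k: True, x: True}


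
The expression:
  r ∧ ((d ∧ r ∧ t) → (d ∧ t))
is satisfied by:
  {r: True}


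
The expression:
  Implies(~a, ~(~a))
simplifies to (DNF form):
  a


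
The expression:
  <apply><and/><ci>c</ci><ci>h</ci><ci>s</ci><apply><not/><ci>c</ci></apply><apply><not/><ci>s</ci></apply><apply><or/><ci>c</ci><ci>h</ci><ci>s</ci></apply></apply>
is never true.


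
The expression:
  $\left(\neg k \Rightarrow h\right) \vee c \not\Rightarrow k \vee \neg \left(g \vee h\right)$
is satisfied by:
  {k: True, c: True, h: True, g: False}
  {k: True, c: True, g: False, h: False}
  {k: True, h: True, g: False, c: False}
  {k: True, g: False, h: False, c: False}
  {c: True, h: True, g: False, k: False}
  {c: True, g: False, h: False, k: False}
  {h: True, c: False, g: False, k: False}
  {c: False, g: False, h: False, k: False}
  {c: True, k: True, g: True, h: True}
  {c: True, k: True, g: True, h: False}
  {k: True, g: True, h: True, c: False}
  {k: True, g: True, c: False, h: False}
  {h: True, g: True, c: True, k: False}
  {g: True, c: True, k: False, h: False}
  {g: True, h: True, k: False, c: False}


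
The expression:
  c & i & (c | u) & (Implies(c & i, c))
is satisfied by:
  {c: True, i: True}


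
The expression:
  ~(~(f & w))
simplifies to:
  f & w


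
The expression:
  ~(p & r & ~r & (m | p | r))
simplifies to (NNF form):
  True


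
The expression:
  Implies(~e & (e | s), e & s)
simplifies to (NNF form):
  e | ~s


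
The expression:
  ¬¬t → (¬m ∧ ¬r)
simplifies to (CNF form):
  (¬m ∨ ¬t) ∧ (¬r ∨ ¬t)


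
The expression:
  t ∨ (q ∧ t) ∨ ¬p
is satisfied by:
  {t: True, p: False}
  {p: False, t: False}
  {p: True, t: True}


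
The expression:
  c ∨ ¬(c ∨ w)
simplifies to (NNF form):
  c ∨ ¬w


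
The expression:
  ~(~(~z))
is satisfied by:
  {z: False}


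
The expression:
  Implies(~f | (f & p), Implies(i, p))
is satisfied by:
  {p: True, f: True, i: False}
  {p: True, f: False, i: False}
  {f: True, p: False, i: False}
  {p: False, f: False, i: False}
  {i: True, p: True, f: True}
  {i: True, p: True, f: False}
  {i: True, f: True, p: False}


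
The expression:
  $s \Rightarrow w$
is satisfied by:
  {w: True, s: False}
  {s: False, w: False}
  {s: True, w: True}


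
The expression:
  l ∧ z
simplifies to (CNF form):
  l ∧ z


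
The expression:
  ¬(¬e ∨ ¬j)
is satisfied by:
  {j: True, e: True}


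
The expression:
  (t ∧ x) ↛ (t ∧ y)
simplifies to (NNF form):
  t ∧ x ∧ ¬y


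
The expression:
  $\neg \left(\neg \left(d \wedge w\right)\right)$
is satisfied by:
  {w: True, d: True}


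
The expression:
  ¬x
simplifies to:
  ¬x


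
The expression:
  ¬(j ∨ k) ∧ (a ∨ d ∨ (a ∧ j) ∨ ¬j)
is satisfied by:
  {j: False, k: False}


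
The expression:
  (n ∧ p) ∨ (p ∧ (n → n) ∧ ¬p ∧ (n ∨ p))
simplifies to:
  n ∧ p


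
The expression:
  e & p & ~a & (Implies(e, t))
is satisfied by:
  {t: True, p: True, e: True, a: False}


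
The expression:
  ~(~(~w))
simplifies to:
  ~w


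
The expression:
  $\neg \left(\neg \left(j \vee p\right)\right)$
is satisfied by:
  {p: True, j: True}
  {p: True, j: False}
  {j: True, p: False}


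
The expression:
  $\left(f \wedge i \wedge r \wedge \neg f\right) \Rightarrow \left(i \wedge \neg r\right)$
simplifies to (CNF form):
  $\text{True}$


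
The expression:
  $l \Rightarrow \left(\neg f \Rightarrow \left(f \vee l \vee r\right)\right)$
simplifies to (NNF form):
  $\text{True}$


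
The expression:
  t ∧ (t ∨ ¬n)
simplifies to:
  t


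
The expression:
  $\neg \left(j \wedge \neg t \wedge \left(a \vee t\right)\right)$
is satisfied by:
  {t: True, a: False, j: False}
  {t: False, a: False, j: False}
  {j: True, t: True, a: False}
  {j: True, t: False, a: False}
  {a: True, t: True, j: False}
  {a: True, t: False, j: False}
  {a: True, j: True, t: True}


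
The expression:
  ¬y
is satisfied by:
  {y: False}


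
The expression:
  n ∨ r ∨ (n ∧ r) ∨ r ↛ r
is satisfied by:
  {r: True, n: True}
  {r: True, n: False}
  {n: True, r: False}


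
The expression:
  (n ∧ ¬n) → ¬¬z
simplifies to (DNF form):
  True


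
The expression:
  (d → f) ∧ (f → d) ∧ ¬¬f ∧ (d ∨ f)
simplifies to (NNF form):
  d ∧ f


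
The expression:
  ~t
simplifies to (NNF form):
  ~t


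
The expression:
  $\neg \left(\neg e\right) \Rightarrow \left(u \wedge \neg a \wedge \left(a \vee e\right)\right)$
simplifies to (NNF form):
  $\left(u \wedge \neg a\right) \vee \neg e$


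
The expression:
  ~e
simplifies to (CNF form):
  ~e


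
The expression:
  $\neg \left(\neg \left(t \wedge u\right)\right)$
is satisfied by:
  {t: True, u: True}


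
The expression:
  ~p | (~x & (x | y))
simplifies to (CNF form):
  (y | ~p) & (~p | ~x)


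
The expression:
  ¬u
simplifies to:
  ¬u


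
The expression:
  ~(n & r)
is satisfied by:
  {n: False, r: False}
  {r: True, n: False}
  {n: True, r: False}


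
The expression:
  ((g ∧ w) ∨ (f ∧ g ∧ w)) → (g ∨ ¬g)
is always true.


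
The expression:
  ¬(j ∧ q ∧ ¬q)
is always true.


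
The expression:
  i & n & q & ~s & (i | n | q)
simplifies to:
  i & n & q & ~s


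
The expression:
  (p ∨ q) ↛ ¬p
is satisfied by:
  {p: True}


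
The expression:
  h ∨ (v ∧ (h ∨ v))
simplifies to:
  h ∨ v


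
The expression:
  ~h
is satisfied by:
  {h: False}


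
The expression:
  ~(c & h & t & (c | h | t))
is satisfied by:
  {h: False, c: False, t: False}
  {t: True, h: False, c: False}
  {c: True, h: False, t: False}
  {t: True, c: True, h: False}
  {h: True, t: False, c: False}
  {t: True, h: True, c: False}
  {c: True, h: True, t: False}


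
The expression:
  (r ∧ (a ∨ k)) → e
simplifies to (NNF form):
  e ∨ (¬a ∧ ¬k) ∨ ¬r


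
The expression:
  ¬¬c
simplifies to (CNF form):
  c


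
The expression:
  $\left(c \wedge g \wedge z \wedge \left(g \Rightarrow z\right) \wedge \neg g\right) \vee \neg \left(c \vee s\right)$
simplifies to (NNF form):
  $\neg c \wedge \neg s$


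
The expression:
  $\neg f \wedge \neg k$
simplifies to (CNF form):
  $\neg f \wedge \neg k$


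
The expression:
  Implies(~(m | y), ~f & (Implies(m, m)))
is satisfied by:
  {y: True, m: True, f: False}
  {y: True, m: False, f: False}
  {m: True, y: False, f: False}
  {y: False, m: False, f: False}
  {f: True, y: True, m: True}
  {f: True, y: True, m: False}
  {f: True, m: True, y: False}


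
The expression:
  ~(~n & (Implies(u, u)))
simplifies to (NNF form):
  n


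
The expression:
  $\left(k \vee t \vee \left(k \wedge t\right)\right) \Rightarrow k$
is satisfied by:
  {k: True, t: False}
  {t: False, k: False}
  {t: True, k: True}


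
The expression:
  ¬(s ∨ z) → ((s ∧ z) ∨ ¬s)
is always true.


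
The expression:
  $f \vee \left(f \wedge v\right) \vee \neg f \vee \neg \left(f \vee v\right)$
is always true.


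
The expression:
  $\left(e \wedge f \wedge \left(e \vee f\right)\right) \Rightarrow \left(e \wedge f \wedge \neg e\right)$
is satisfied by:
  {e: False, f: False}
  {f: True, e: False}
  {e: True, f: False}


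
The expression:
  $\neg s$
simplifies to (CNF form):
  $\neg s$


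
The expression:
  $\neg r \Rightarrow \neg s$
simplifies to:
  $r \vee \neg s$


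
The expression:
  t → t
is always true.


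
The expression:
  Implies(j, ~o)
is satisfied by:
  {o: False, j: False}
  {j: True, o: False}
  {o: True, j: False}


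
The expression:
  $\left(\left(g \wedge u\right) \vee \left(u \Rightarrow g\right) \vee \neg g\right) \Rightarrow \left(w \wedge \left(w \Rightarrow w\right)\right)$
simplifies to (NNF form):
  $w$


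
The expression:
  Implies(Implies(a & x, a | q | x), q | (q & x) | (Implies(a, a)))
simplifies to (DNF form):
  True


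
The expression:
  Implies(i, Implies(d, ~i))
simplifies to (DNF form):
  ~d | ~i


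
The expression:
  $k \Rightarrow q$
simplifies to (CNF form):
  $q \vee \neg k$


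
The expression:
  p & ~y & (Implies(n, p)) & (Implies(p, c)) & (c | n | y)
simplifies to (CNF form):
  c & p & ~y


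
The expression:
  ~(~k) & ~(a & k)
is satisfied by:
  {k: True, a: False}


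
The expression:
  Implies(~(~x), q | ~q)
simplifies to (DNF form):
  True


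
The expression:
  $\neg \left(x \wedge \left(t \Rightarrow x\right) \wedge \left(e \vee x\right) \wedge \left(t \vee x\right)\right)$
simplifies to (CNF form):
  $\neg x$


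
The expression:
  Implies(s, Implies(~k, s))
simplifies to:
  True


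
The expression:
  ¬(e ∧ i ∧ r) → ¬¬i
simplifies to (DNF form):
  i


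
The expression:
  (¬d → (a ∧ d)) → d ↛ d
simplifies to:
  ¬d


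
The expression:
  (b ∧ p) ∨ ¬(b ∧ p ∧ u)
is always true.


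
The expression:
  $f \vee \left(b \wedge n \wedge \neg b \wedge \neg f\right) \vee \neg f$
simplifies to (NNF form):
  $\text{True}$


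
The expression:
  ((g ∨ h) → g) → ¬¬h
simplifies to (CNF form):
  h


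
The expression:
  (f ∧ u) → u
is always true.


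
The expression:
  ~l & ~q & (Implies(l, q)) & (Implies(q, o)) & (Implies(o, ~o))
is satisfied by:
  {q: False, o: False, l: False}


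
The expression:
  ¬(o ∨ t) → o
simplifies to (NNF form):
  o ∨ t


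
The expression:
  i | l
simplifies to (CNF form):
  i | l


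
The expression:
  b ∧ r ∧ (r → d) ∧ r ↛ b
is never true.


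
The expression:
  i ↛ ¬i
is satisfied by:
  {i: True}


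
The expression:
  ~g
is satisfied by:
  {g: False}


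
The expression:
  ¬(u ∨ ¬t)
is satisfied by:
  {t: True, u: False}


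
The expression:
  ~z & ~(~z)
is never true.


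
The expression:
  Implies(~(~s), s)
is always true.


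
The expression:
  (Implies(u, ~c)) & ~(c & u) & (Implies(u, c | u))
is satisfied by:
  {u: False, c: False}
  {c: True, u: False}
  {u: True, c: False}


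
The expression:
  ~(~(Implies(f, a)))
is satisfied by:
  {a: True, f: False}
  {f: False, a: False}
  {f: True, a: True}


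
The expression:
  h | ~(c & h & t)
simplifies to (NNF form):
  True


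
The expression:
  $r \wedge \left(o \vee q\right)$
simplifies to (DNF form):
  $\left(o \wedge r\right) \vee \left(q \wedge r\right)$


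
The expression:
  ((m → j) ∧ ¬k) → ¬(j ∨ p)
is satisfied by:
  {k: True, m: True, p: False, j: False}
  {k: True, p: False, m: False, j: False}
  {k: True, m: True, p: True, j: False}
  {k: True, p: True, m: False, j: False}
  {j: True, k: True, m: True, p: False}
  {j: True, k: True, p: False, m: False}
  {j: True, k: True, m: True, p: True}
  {j: True, k: True, p: True, m: False}
  {m: True, j: False, p: False, k: False}
  {j: False, p: False, m: False, k: False}
  {m: True, p: True, j: False, k: False}


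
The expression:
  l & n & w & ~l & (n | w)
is never true.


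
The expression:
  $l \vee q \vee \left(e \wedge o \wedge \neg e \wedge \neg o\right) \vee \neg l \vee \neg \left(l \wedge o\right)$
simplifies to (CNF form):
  $\text{True}$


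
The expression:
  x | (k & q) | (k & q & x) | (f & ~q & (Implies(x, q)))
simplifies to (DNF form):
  x | (k & q) | (f & ~q)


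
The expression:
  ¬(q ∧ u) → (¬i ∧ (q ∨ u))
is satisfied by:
  {q: True, u: True, i: False}
  {q: True, u: False, i: False}
  {u: True, q: False, i: False}
  {i: True, q: True, u: True}


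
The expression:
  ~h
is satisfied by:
  {h: False}


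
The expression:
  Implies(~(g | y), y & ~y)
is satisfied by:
  {y: True, g: True}
  {y: True, g: False}
  {g: True, y: False}


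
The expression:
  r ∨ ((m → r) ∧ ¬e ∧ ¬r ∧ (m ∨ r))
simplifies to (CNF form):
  r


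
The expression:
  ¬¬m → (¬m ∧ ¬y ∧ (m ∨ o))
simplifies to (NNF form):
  ¬m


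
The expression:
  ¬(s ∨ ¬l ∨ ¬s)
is never true.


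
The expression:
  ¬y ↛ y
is always true.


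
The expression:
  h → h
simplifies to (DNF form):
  True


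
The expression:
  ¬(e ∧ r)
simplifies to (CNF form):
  ¬e ∨ ¬r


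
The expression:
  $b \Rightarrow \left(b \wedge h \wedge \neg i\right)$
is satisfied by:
  {h: True, b: False, i: False}
  {h: False, b: False, i: False}
  {i: True, h: True, b: False}
  {i: True, h: False, b: False}
  {b: True, h: True, i: False}


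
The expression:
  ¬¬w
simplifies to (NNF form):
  w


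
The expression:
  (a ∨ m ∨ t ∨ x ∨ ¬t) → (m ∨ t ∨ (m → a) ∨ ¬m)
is always true.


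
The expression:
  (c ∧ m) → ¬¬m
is always true.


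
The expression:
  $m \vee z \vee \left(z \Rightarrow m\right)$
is always true.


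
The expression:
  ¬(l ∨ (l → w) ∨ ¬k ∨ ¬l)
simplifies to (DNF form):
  False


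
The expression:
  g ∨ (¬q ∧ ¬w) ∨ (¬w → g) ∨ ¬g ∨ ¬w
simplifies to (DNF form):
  True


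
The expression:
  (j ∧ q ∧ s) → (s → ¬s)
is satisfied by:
  {s: False, q: False, j: False}
  {j: True, s: False, q: False}
  {q: True, s: False, j: False}
  {j: True, q: True, s: False}
  {s: True, j: False, q: False}
  {j: True, s: True, q: False}
  {q: True, s: True, j: False}


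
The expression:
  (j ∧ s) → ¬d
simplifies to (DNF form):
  ¬d ∨ ¬j ∨ ¬s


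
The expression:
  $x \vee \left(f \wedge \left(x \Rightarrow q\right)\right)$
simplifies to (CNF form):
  $f \vee x$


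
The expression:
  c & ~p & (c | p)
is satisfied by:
  {c: True, p: False}


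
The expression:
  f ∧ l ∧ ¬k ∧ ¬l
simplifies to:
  False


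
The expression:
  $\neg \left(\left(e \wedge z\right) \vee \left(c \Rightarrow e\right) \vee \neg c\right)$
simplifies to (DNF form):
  $c \wedge \neg e$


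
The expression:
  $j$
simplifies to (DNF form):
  $j$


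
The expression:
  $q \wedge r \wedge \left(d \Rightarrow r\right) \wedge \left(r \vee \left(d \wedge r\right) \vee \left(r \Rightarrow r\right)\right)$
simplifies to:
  $q \wedge r$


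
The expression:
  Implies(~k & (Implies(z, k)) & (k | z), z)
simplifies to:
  True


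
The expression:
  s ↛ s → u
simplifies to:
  True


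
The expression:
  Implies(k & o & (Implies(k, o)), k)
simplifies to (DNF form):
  True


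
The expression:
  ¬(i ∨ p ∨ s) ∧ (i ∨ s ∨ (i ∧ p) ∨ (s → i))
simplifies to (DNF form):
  ¬i ∧ ¬p ∧ ¬s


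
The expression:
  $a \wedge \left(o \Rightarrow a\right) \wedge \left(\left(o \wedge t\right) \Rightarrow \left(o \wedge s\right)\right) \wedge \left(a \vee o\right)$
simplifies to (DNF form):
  $\left(a \wedge s\right) \vee \left(a \wedge \neg o\right) \vee \left(a \wedge \neg t\right)$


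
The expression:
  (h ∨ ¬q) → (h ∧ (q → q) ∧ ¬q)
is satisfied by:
  {q: True, h: False}
  {h: True, q: False}


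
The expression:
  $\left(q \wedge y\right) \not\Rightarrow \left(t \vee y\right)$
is never true.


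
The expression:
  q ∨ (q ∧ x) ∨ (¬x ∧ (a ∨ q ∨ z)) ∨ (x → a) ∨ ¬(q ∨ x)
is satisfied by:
  {a: True, q: True, x: False}
  {a: True, q: False, x: False}
  {q: True, a: False, x: False}
  {a: False, q: False, x: False}
  {a: True, x: True, q: True}
  {a: True, x: True, q: False}
  {x: True, q: True, a: False}


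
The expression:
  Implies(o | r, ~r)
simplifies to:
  ~r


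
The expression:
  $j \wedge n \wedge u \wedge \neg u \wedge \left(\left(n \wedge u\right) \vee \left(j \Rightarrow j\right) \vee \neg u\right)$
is never true.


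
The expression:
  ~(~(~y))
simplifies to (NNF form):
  ~y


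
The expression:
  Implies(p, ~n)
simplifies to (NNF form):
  ~n | ~p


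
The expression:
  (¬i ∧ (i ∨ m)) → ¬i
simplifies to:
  True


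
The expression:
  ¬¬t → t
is always true.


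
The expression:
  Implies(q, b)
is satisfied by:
  {b: True, q: False}
  {q: False, b: False}
  {q: True, b: True}


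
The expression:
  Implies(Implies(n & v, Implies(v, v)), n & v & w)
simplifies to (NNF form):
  n & v & w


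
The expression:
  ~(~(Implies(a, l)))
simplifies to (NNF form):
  l | ~a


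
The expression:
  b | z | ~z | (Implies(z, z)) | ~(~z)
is always true.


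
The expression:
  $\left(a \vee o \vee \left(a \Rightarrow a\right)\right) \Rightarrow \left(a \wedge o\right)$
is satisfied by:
  {a: True, o: True}


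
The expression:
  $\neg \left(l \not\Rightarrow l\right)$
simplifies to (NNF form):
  $\text{True}$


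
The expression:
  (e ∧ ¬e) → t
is always true.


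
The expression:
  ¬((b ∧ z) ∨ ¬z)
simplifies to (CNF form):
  z ∧ ¬b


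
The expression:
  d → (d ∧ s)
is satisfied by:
  {s: True, d: False}
  {d: False, s: False}
  {d: True, s: True}


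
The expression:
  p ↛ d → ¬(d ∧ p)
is always true.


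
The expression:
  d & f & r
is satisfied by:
  {r: True, d: True, f: True}


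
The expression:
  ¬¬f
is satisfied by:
  {f: True}


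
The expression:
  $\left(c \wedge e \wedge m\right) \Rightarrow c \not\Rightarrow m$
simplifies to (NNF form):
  $\neg c \vee \neg e \vee \neg m$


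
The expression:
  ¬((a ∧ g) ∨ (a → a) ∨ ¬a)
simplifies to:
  False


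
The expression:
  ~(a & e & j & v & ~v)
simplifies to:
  True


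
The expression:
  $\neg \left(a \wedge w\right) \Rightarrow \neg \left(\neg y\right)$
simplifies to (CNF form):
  $\left(a \vee y\right) \wedge \left(w \vee y\right)$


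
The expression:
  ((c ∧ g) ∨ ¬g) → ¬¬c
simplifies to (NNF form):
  c ∨ g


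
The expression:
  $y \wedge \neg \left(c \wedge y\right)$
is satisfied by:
  {y: True, c: False}


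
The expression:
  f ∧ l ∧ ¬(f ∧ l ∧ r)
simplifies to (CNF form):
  f ∧ l ∧ ¬r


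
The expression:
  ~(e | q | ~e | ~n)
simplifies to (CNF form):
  False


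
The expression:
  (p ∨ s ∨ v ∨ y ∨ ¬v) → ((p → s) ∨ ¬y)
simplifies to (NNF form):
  s ∨ ¬p ∨ ¬y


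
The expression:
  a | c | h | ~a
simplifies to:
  True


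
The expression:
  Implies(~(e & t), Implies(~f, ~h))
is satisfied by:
  {t: True, f: True, e: True, h: False}
  {t: True, f: True, e: False, h: False}
  {f: True, e: True, t: False, h: False}
  {f: True, t: False, e: False, h: False}
  {t: True, e: True, f: False, h: False}
  {t: True, e: False, f: False, h: False}
  {e: True, t: False, f: False, h: False}
  {e: False, t: False, f: False, h: False}
  {h: True, t: True, f: True, e: True}
  {h: True, t: True, f: True, e: False}
  {h: True, f: True, e: True, t: False}
  {h: True, f: True, e: False, t: False}
  {h: True, t: True, e: True, f: False}


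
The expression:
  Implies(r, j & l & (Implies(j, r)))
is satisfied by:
  {l: True, j: True, r: False}
  {l: True, j: False, r: False}
  {j: True, l: False, r: False}
  {l: False, j: False, r: False}
  {r: True, l: True, j: True}


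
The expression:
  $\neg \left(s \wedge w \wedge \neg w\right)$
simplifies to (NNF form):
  $\text{True}$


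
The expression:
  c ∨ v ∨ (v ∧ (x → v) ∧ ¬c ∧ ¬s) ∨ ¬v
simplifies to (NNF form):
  True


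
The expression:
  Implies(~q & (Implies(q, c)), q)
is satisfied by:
  {q: True}


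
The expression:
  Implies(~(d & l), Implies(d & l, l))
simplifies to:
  True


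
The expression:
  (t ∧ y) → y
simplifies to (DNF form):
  True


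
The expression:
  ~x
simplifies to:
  ~x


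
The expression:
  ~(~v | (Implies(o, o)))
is never true.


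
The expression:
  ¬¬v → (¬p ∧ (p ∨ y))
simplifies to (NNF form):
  (y ∧ ¬p) ∨ ¬v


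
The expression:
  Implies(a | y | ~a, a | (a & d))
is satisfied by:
  {a: True}


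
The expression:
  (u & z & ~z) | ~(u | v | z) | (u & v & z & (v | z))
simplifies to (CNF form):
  (u | ~z) & (v | ~u) & (z | ~v)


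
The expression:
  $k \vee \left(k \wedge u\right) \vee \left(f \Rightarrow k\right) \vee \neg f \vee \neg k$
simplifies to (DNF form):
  $\text{True}$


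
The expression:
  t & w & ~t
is never true.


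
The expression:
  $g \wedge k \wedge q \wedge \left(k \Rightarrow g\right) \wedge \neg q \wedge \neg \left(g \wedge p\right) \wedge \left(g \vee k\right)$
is never true.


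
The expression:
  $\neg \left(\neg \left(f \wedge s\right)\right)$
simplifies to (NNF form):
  $f \wedge s$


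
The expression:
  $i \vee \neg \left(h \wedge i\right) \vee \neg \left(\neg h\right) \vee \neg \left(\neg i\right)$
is always true.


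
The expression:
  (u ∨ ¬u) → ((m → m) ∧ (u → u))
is always true.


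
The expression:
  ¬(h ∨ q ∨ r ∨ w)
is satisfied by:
  {q: False, w: False, h: False, r: False}


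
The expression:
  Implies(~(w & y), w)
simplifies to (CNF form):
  w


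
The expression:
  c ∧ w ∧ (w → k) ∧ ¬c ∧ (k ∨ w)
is never true.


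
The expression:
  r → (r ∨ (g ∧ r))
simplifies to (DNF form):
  True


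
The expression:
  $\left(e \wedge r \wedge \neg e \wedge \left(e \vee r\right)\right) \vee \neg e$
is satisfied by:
  {e: False}


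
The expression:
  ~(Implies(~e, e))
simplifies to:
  ~e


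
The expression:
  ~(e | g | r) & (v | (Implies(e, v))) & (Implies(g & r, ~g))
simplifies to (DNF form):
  ~e & ~g & ~r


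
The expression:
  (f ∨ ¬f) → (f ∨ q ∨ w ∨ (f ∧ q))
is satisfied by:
  {q: True, w: True, f: True}
  {q: True, w: True, f: False}
  {q: True, f: True, w: False}
  {q: True, f: False, w: False}
  {w: True, f: True, q: False}
  {w: True, f: False, q: False}
  {f: True, w: False, q: False}


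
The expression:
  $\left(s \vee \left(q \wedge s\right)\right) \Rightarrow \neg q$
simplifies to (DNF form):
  $\neg q \vee \neg s$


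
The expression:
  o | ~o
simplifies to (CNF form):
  True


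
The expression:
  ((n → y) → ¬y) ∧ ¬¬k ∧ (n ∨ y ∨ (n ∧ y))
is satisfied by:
  {n: True, k: True, y: False}


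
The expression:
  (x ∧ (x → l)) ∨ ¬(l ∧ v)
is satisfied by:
  {x: True, l: False, v: False}
  {l: False, v: False, x: False}
  {x: True, v: True, l: False}
  {v: True, l: False, x: False}
  {x: True, l: True, v: False}
  {l: True, x: False, v: False}
  {x: True, v: True, l: True}


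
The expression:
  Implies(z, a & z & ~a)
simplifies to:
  ~z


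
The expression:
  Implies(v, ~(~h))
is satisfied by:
  {h: True, v: False}
  {v: False, h: False}
  {v: True, h: True}


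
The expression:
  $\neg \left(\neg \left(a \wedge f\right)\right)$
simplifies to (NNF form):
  $a \wedge f$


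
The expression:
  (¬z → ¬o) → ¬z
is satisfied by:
  {z: False}


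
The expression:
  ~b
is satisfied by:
  {b: False}


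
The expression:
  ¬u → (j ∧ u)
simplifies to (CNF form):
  u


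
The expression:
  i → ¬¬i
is always true.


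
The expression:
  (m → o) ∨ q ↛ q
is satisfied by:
  {o: True, m: False}
  {m: False, o: False}
  {m: True, o: True}


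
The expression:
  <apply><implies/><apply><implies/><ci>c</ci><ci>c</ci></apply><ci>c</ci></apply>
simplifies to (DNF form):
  <ci>c</ci>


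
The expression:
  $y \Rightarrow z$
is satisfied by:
  {z: True, y: False}
  {y: False, z: False}
  {y: True, z: True}


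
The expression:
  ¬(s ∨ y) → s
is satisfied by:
  {y: True, s: True}
  {y: True, s: False}
  {s: True, y: False}


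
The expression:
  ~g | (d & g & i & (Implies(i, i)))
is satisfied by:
  {i: True, d: True, g: False}
  {i: True, d: False, g: False}
  {d: True, i: False, g: False}
  {i: False, d: False, g: False}
  {i: True, g: True, d: True}


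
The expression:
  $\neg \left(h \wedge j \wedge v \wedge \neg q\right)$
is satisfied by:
  {q: True, h: False, v: False, j: False}
  {q: False, h: False, v: False, j: False}
  {j: True, q: True, h: False, v: False}
  {j: True, q: False, h: False, v: False}
  {q: True, v: True, j: False, h: False}
  {v: True, j: False, h: False, q: False}
  {j: True, v: True, q: True, h: False}
  {j: True, v: True, q: False, h: False}
  {q: True, h: True, j: False, v: False}
  {h: True, j: False, v: False, q: False}
  {q: True, j: True, h: True, v: False}
  {j: True, h: True, q: False, v: False}
  {q: True, v: True, h: True, j: False}
  {v: True, h: True, j: False, q: False}
  {j: True, v: True, h: True, q: True}


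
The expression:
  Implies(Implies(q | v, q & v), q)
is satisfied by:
  {q: True, v: True}
  {q: True, v: False}
  {v: True, q: False}


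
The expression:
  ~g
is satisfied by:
  {g: False}


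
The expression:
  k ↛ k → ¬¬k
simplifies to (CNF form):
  True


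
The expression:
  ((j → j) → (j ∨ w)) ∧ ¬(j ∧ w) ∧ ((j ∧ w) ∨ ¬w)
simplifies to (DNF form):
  j ∧ ¬w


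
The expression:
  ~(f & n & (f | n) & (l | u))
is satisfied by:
  {u: False, l: False, n: False, f: False}
  {l: True, f: False, u: False, n: False}
  {u: True, f: False, l: False, n: False}
  {l: True, u: True, f: False, n: False}
  {f: True, u: False, l: False, n: False}
  {f: True, l: True, u: False, n: False}
  {f: True, u: True, l: False, n: False}
  {f: True, l: True, u: True, n: False}
  {n: True, f: False, u: False, l: False}
  {n: True, l: True, f: False, u: False}
  {n: True, u: True, f: False, l: False}
  {n: True, l: True, u: True, f: False}
  {n: True, f: True, u: False, l: False}


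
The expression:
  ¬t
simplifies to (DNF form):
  ¬t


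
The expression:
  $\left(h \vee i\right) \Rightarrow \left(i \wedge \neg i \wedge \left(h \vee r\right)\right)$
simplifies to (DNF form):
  $\neg h \wedge \neg i$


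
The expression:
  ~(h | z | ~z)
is never true.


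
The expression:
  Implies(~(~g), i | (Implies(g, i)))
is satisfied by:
  {i: True, g: False}
  {g: False, i: False}
  {g: True, i: True}


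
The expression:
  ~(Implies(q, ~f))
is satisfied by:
  {f: True, q: True}


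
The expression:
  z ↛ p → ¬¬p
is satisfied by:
  {p: True, z: False}
  {z: False, p: False}
  {z: True, p: True}


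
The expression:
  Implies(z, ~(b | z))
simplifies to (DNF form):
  ~z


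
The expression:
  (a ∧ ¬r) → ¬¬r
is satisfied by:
  {r: True, a: False}
  {a: False, r: False}
  {a: True, r: True}


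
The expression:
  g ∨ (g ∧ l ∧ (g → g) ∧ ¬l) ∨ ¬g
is always true.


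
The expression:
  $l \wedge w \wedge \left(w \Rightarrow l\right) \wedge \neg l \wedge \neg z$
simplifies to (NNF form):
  $\text{False}$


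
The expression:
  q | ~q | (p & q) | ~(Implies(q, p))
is always true.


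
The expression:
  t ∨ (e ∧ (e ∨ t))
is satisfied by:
  {t: True, e: True}
  {t: True, e: False}
  {e: True, t: False}


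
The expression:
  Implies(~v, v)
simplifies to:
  v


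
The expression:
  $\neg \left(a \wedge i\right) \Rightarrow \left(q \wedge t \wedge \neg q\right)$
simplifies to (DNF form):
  $a \wedge i$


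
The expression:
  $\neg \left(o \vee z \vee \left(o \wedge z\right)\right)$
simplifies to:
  $\neg o \wedge \neg z$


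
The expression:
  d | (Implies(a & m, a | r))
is always true.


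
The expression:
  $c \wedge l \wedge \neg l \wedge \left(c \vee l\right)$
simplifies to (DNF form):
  $\text{False}$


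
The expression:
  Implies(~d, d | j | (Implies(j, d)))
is always true.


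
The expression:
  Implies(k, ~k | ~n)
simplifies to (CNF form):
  ~k | ~n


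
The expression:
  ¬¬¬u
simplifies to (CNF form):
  ¬u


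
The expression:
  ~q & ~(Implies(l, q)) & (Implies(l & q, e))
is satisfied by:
  {l: True, q: False}


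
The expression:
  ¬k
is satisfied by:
  {k: False}


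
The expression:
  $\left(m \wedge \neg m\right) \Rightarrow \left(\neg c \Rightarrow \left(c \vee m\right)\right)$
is always true.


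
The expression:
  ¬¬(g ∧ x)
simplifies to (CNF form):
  g ∧ x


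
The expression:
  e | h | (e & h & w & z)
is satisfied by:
  {e: True, h: True}
  {e: True, h: False}
  {h: True, e: False}


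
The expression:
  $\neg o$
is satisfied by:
  {o: False}


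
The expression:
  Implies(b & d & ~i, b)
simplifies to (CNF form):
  True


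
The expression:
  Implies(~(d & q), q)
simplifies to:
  q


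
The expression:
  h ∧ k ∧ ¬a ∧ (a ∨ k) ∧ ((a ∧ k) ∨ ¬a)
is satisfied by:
  {h: True, k: True, a: False}


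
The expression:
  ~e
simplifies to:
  ~e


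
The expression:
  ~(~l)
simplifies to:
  l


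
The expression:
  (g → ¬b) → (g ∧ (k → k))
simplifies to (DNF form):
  g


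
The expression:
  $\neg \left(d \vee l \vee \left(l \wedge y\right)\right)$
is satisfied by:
  {d: False, l: False}


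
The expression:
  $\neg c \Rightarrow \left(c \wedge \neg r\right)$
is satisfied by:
  {c: True}


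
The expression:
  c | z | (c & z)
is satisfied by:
  {z: True, c: True}
  {z: True, c: False}
  {c: True, z: False}


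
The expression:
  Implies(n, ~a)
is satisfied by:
  {n: False, a: False}
  {a: True, n: False}
  {n: True, a: False}


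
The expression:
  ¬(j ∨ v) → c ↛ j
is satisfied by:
  {c: True, v: True, j: True}
  {c: True, v: True, j: False}
  {c: True, j: True, v: False}
  {c: True, j: False, v: False}
  {v: True, j: True, c: False}
  {v: True, j: False, c: False}
  {j: True, v: False, c: False}


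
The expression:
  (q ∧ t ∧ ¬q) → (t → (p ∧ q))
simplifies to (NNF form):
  True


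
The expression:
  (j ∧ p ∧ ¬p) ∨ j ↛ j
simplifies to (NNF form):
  False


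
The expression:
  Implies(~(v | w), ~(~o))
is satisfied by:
  {o: True, v: True, w: True}
  {o: True, v: True, w: False}
  {o: True, w: True, v: False}
  {o: True, w: False, v: False}
  {v: True, w: True, o: False}
  {v: True, w: False, o: False}
  {w: True, v: False, o: False}


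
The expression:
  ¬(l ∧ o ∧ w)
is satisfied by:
  {l: False, o: False, w: False}
  {w: True, l: False, o: False}
  {o: True, l: False, w: False}
  {w: True, o: True, l: False}
  {l: True, w: False, o: False}
  {w: True, l: True, o: False}
  {o: True, l: True, w: False}


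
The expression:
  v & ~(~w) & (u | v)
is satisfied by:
  {w: True, v: True}


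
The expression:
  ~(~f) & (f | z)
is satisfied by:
  {f: True}
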